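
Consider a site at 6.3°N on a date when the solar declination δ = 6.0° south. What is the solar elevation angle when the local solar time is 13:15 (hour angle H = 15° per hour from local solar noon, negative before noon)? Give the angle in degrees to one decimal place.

67.6°

Hour angle H = 15° × (13.25 − 12) = 18.75°.
With φ = 6.3°, δ = -6.0°, H = 18.75°: sin φ sin δ = -0.0115, cos φ cos δ cos H = 0.9361, so cos θ_z = 0.9246.
θ_z = arccos(0.9246) = 22.39°, so the elevation is 90° − 22.39° = 67.61°.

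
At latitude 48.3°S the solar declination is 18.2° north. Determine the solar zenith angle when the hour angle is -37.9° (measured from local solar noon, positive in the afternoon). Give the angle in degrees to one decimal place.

cos θ_z = sin φ sin δ + cos φ cos δ cos H = (-0.7466)(0.3123) + (0.6652)(0.9500)(0.7891) = 0.2655.
θ_z = arccos(0.2655) = 74.60°.

74.6°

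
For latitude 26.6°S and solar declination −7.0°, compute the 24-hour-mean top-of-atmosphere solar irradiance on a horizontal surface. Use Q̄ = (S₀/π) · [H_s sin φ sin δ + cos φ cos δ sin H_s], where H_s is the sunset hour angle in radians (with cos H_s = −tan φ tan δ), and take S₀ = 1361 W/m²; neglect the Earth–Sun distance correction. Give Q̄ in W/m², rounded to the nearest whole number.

−tan φ tan δ = −(-0.5008)(-0.1228) = -0.0615; H_s = arccos(-0.0615) = 93.53°. In radians, H_s = 1.6324.
H_s sin φ sin δ = 1.6324 × -0.4478 × -0.1219 = 0.0891.
cos φ cos δ sin H_s = 0.8942 × 0.9925 × 0.9981 = 0.8858.
Q̄ = (1361/π) × (0.0891 + 0.8858) = 433.22 × 0.9749 = 422.35 W/m².

422 W/m²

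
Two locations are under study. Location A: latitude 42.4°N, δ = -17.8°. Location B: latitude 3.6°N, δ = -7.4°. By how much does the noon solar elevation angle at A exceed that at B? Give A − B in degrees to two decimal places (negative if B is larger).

A: 90° − |42.4 − (-17.8)| = 29.80°.
B: 90° − |3.6 − (-7.4)| = 79.00°.
A − B = 29.80 − 79.00 = -49.20°.

-49.20°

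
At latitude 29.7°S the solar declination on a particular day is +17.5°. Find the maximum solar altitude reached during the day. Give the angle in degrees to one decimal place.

42.8°

At local solar noon the hour angle is zero, so the elevation is 90° − |φ − δ| = 90° − |-29.7° − (17.5°)| = 90° − 47.2° = 42.8°.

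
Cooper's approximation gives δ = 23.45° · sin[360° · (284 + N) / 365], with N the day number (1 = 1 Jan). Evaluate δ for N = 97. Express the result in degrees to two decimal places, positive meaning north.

+6.38°

360 × (284 + 97) / 365 = 375.781°; sin(375.781°) = 0.2720.
δ = 23.45 × 0.2720 = 6.378° ≈ +6.38°.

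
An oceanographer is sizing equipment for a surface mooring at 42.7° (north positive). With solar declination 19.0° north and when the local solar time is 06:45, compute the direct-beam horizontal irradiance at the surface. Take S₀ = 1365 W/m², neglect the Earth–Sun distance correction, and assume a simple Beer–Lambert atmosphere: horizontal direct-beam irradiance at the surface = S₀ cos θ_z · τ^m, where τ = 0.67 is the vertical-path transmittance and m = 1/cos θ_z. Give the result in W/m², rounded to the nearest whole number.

Hour angle H = 15° × (6.75 − 12) = -78.75°.
With φ = 42.7°, δ = 19.0°, H = -78.75°: sin φ sin δ = 0.2208, cos φ cos δ cos H = 0.1356, so cos θ_z = 0.3564.
Air mass m = 1/cos θ_z = 1/0.3564 = 2.806; τ^m = 0.67^2.806 = 0.3251.
Surface direct beam = 1365 × 0.3564 × 0.3251 = 158.16 W/m².

158 W/m²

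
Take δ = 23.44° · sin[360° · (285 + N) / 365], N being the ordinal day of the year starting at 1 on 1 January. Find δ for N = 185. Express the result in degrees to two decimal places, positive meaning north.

+22.79°

360 × (285 + 185) / 365 = 463.562°; sin(463.562°) = 0.9721.
δ = 23.44 × 0.9721 = 22.786° ≈ +22.79°.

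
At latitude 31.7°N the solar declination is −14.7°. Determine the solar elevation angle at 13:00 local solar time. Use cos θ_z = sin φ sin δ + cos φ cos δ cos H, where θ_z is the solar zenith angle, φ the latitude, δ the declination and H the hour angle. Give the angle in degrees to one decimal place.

Hour angle H = 15° × (13 − 12) = 15.00°.
cos θ_z = sin φ sin δ + cos φ cos δ cos H = (0.5255)(-0.2538) + (0.8508)(0.9673)(0.9659) = 0.6615.
θ_z = arccos(0.6615) = 48.59°, so the elevation is 90° − 48.59° = 41.41°.

41.4°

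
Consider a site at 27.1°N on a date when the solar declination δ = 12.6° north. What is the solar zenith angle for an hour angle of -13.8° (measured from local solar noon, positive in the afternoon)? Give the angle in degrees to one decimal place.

cos θ_z = sin φ sin δ + cos φ cos δ cos H = (0.4555)(0.2181) + (0.8902)(0.9759)(0.9711) = 0.9430.
θ_z = arccos(0.9430) = 19.44°.

19.4°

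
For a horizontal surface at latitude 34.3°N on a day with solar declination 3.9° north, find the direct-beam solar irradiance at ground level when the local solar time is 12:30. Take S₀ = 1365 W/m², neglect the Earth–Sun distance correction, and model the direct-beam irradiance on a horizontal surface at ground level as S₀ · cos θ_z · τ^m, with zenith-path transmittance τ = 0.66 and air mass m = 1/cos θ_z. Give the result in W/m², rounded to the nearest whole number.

Hour angle H = 15° × (12.5 − 12) = 7.50°.
With φ = 34.3°, δ = 3.9°, H = 7.50°: sin φ sin δ = 0.0383, cos φ cos δ cos H = 0.8171, so cos θ_z = 0.8554.
Air mass m = 1/cos θ_z = 1/0.8554 = 1.169; τ^m = 0.66^1.169 = 0.6152.
Surface direct beam = 1365 × 0.8554 × 0.6152 = 718.32 W/m².

718 W/m²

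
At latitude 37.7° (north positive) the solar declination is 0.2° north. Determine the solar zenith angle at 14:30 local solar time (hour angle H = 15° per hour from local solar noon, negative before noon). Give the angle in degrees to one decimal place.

51.0°

Hour angle H = 15° × (14.5 − 12) = 37.50°.
cos θ_z = sin φ sin δ + cos φ cos δ cos H = (0.6115)(0.0035) + (0.7912)(1.0000)(0.7934) = 0.6299.
θ_z = arccos(0.6299) = 50.96°.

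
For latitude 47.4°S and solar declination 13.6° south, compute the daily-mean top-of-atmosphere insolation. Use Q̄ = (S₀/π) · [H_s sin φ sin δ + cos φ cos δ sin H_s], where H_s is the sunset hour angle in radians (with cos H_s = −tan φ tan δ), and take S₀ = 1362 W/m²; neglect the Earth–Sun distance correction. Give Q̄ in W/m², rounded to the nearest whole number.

−tan φ tan δ = −(-1.0875)(-0.2419) = -0.2631; H_s = arccos(-0.2631) = 105.25°. In radians, H_s = 1.8370.
H_s sin φ sin δ = 1.8370 × -0.7361 × -0.2351 = 0.3179.
cos φ cos δ sin H_s = 0.6769 × 0.9720 × 0.9648 = 0.6348.
Q̄ = (1362/π) × (0.3179 + 0.6348) = 433.54 × 0.9527 = 413.03 W/m².

413 W/m²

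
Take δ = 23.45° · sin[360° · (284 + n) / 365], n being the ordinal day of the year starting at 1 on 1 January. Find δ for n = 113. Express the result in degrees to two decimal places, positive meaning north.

+12.27°

360 × (284 + 113) / 365 = 391.562°; sin(391.562°) = 0.5234.
δ = 23.45 × 0.5234 = 12.274° ≈ +12.27°.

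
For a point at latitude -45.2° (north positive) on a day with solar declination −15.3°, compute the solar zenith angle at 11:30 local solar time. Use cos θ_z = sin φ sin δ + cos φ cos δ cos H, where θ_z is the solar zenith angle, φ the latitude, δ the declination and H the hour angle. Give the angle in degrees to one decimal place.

30.6°

Hour angle H = 15° × (11.5 − 12) = -7.50°.
cos θ_z = sin φ sin δ + cos φ cos δ cos H = (-0.7096)(-0.2639) + (0.7046)(0.9646)(0.9914) = 0.8611.
θ_z = arccos(0.8611) = 30.56°.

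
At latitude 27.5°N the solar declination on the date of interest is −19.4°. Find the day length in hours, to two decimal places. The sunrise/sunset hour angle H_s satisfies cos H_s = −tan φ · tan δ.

10.59 hours

cos H_s = −tan(27.5°) · tan(-19.4°) = 0.1833, so H_s = arccos(0.1833) = 79.44°.
Day length = 2 H_s / 15° h⁻¹ = 158.88° / 15 = 10.592 h.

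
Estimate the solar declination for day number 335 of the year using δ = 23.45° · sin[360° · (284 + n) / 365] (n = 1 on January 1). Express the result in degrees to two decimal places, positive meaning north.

360 × (284 + 335) / 365 = 610.521°; sin(610.521°) = -0.9428.
δ = 23.45 × -0.9428 = -22.109° ≈ -22.11°.

-22.11°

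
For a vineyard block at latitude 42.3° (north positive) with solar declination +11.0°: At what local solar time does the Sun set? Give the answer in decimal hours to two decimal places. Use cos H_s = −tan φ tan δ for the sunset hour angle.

The sunset hour angle satisfies cos H_s = −tan φ tan δ = -0.1769, giving H_s = 100.19°.
Sunset is at 12 + H_s/15 = 12 + 6.679 = 18.679 h local solar time.

18.68 h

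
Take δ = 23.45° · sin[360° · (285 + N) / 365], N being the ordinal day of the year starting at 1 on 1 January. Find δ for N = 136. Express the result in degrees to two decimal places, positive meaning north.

360 × (285 + 136) / 365 = 415.233°; sin(415.233°) = 0.8215.
δ = 23.45 × 0.8215 = 19.264° ≈ +19.26°.

+19.26°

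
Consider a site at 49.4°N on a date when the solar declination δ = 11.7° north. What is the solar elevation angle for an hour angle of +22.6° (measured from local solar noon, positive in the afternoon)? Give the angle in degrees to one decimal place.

With φ = 49.4°, δ = 11.7°, H = 22.60°: sin φ sin δ = 0.1540, cos φ cos δ cos H = 0.5883, so cos θ_z = 0.7423.
θ_z = arccos(0.7423) = 42.07°, so the elevation is 90° − 42.07° = 47.93°.

47.9°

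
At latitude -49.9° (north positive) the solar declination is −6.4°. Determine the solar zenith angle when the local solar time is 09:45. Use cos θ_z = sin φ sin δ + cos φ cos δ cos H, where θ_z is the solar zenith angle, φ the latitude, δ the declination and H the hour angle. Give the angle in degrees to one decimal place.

Hour angle H = 15° × (9.75 − 12) = -33.75°.
cos θ_z = sin(-49.9°) sin(-6.4°) + cos(-49.9°) cos(-6.4°) cos(-33.75°) = 0.0853 + 0.5322 = 0.6175.
θ_z = arccos(0.6175) = 51.87°.

51.9°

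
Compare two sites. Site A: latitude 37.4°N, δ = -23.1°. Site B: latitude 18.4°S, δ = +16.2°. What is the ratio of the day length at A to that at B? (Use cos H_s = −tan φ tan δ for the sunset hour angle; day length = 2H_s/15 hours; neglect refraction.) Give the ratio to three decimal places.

A: H_s = arccos(−tan 37.4° · tan -23.1°) = 70.97°, so 2H_s/15 = 9.4627 h.
B: H_s = arccos(−tan -18.4° · tan 16.2°) = 84.45°, so 2H_s/15 = 11.2600 h.
Ratio A/B = 9.4627 / 11.2600 = 0.8404.

0.840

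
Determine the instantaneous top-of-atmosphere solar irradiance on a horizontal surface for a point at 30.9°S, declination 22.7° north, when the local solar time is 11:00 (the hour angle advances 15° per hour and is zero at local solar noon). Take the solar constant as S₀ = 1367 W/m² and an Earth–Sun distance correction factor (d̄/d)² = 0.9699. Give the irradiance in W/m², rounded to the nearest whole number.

Hour angle H = 15° × (11 − 12) = -15.00°.
With φ = -30.9°, δ = 22.7°, H = -15.00°: sin φ sin δ = -0.1982, cos φ cos δ cos H = 0.7646, so cos θ_z = 0.5664.
Top-of-atmosphere irradiance = S₀ (d̄/d)² cos θ_z = 1367 × 0.9699 × 0.5664 = 750.96 W/m².

751 W/m²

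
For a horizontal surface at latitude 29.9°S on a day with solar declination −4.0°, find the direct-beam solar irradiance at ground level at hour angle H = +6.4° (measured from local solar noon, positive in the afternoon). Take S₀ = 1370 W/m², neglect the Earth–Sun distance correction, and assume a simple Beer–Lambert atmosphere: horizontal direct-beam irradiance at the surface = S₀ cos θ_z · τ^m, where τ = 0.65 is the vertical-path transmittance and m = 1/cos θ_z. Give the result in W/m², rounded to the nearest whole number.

cos θ_z = sin φ sin δ + cos φ cos δ cos H = (-0.4985)(-0.0698) + (0.8669)(0.9976)(0.9938) = 0.8943.
Air mass m = 1/cos θ_z = 1/0.8943 = 1.118; τ^m = 0.65^1.118 = 0.6178.
Surface direct beam = 1370 × 0.8943 × 0.6178 = 756.92 W/m².

757 W/m²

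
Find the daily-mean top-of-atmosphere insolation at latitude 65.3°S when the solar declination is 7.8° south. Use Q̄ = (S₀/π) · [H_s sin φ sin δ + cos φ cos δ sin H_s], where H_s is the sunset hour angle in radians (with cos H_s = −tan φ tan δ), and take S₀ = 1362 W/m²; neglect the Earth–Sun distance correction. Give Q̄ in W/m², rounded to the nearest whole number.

The sunset hour angle satisfies cos H_s = −tan φ tan δ = -0.2978, giving H_s = 107.33°. In radians, H_s = 1.8733.
H_s sin φ sin δ = 1.8733 × -0.9085 × -0.1357 = 0.2309.
cos φ cos δ sin H_s = 0.4179 × 0.9907 × 0.9546 = 0.3952.
Q̄ = (1362/π) × (0.2309 + 0.3952) = 433.54 × 0.6261 = 271.44 W/m².

271 W/m²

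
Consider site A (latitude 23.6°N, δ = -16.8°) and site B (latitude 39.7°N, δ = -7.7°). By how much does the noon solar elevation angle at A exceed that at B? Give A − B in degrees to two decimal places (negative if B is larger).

A: 90° − |23.6 − (-16.8)| = 49.60°.
B: 90° − |39.7 − (-7.7)| = 42.60°.
A − B = 49.60 − 42.60 = 7.00°.

+7.00°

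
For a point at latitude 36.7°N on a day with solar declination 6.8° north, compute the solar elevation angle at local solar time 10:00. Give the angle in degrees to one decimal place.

Hour angle H = 15° × (10 − 12) = -30.00°.
cos θ_z = sin φ sin δ + cos φ cos δ cos H = (0.5976)(0.1184) + (0.8018)(0.9930)(0.8660) = 0.7603.
θ_z = arccos(0.7603) = 40.51°, so the elevation is 90° − 40.51° = 49.49°.

49.5°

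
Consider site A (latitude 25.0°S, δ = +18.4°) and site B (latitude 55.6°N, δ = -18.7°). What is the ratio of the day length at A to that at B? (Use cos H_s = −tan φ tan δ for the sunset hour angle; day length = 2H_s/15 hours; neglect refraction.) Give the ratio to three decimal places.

A: H_s = arccos(−tan -25.0° · tan 18.4°) = 81.08°, so 2H_s/15 = 10.8107 h.
B: H_s = arccos(−tan 55.6° · tan -18.7°) = 60.37°, so 2H_s/15 = 8.0493 h.
Ratio A/B = 10.8107 / 8.0493 = 1.3431.

1.343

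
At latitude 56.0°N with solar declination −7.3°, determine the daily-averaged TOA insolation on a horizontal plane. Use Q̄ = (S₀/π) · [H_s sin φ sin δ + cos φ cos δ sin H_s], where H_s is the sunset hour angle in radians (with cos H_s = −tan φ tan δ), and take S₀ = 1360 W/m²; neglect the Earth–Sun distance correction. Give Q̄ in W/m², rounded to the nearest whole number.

173 W/m²

cos H_s = −tan(56.0°) · tan(-7.3°) = 0.1899, so H_s = arccos(0.1899) = 79.05°. In radians, H_s = 1.3797.
H_s sin φ sin δ = 1.3797 × 0.8290 × -0.1271 = -0.1454.
cos φ cos δ sin H_s = 0.5592 × 0.9919 × 0.9818 = 0.5446.
Q̄ = (1360/π) × (-0.1454 + 0.5446) = 432.90 × 0.3992 = 172.81 W/m².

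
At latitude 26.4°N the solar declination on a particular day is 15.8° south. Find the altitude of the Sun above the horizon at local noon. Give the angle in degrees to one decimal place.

47.8°

At local solar noon the hour angle is zero, so the elevation is 90° − |φ − δ| = 90° − |26.4° − (-15.8°)| = 90° − 42.2° = 47.8°.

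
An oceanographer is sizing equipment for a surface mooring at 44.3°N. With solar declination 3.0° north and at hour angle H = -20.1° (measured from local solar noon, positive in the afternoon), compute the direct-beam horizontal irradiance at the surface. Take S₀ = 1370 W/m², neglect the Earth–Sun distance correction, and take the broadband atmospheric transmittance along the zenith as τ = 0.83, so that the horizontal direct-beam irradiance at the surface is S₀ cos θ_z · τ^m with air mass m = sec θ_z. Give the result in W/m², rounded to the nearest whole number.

745 W/m²

cos θ_z = sin φ sin δ + cos φ cos δ cos H = (0.6984)(0.0523) + (0.7157)(0.9986)(0.9391) = 0.7077.
Air mass m = 1/cos θ_z = 1/0.7077 = 1.413; τ^m = 0.83^1.413 = 0.7685.
Surface direct beam = 1370 × 0.7077 × 0.7685 = 745.10 W/m².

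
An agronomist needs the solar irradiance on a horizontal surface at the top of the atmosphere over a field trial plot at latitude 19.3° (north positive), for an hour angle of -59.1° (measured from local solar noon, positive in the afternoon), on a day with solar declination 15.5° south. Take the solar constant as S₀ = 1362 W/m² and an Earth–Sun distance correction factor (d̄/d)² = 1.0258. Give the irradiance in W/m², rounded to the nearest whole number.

529 W/m²

With φ = 19.3°, δ = -15.5°, H = -59.10°: sin φ sin δ = -0.0883, cos φ cos δ cos H = 0.4671, so cos θ_z = 0.3788.
Top-of-atmosphere irradiance = S₀ (d̄/d)² cos θ_z = 1362 × 1.0258 × 0.3788 = 529.24 W/m².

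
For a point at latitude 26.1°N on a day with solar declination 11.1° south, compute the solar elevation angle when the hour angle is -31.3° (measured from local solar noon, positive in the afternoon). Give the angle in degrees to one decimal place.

41.9°

cos θ_z = sin(26.1°) sin(-11.1°) + cos(26.1°) cos(-11.1°) cos(-31.30°) = -0.0847 + 0.7530 = 0.6683.
θ_z = arccos(0.6683) = 48.06°, so the elevation is 90° − 48.06° = 41.94°.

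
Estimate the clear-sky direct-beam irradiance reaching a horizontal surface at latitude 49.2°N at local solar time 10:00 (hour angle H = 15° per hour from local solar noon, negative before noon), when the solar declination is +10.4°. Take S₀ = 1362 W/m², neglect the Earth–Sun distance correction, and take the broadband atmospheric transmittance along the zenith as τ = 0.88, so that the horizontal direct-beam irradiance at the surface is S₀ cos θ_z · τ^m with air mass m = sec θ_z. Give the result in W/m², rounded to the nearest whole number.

785 W/m²

Hour angle H = 15° × (10 − 12) = -30.00°.
cos θ_z = sin(49.2°) sin(10.4°) + cos(49.2°) cos(10.4°) cos(-30.00°) = 0.1367 + 0.5566 = 0.6933.
Air mass m = 1/cos θ_z = 1/0.6933 = 1.442; τ^m = 0.88^1.442 = 0.8317.
Surface direct beam = 1362 × 0.6933 × 0.8317 = 785.35 W/m².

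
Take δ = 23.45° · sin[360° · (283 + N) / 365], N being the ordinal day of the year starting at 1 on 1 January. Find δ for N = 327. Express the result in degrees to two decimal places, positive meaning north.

360 × (283 + 327) / 365 = 601.644°; sin(601.644°) = -0.8800.
δ = 23.45 × -0.8800 = -20.636° ≈ -20.64°.

-20.64°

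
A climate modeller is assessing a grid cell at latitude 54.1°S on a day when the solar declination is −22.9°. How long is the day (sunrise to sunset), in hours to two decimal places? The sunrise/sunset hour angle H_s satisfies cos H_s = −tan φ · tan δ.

−tan φ tan δ = −(-1.3814)(-0.4224) = -0.5835; H_s = arccos(-0.5835) = 125.70°.
Day length = 2 H_s / 15° h⁻¹ = 251.40° / 15 = 16.760 h.

16.76 hours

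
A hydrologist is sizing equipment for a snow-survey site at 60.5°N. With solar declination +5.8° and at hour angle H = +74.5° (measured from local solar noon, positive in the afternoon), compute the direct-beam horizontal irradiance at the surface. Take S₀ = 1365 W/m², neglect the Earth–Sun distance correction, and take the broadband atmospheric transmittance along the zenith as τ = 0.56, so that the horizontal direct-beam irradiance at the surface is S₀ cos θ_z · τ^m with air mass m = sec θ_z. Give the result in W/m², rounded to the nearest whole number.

21 W/m²

cos θ_z = sin φ sin δ + cos φ cos δ cos H = (0.8704)(0.1011) + (0.4924)(0.9949)(0.2672) = 0.2189.
Air mass m = 1/cos θ_z = 1/0.2189 = 4.568; τ^m = 0.56^4.568 = 0.0707.
Surface direct beam = 1365 × 0.2189 × 0.0707 = 21.13 W/m².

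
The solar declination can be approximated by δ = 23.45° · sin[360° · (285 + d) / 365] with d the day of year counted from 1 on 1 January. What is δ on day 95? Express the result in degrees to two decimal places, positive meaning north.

360 × (285 + 95) / 365 = 374.795°; sin(374.795°) = 0.2554.
δ = 23.45 × 0.2554 = 5.989° ≈ +5.99°.

+5.99°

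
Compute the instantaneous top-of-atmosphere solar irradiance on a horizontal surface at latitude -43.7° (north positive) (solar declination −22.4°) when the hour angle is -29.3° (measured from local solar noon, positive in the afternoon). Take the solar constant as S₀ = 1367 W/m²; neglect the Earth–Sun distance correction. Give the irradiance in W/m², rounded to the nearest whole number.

With φ = -43.7°, δ = -22.4°, H = -29.30°: sin φ sin δ = 0.2633, cos φ cos δ cos H = 0.5829, so cos θ_z = 0.8462.
Top-of-atmosphere irradiance = S₀ cos θ_z = 1367 × 0.8462 = 1156.76 W/m².

1157 W/m²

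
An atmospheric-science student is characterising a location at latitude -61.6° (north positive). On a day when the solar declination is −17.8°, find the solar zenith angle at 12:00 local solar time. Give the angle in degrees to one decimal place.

Hour angle H = 15° × (12 − 12) = 0.00°.
cos θ_z = sin φ sin δ + cos φ cos δ cos H = (-0.8796)(-0.3057) + (0.4756)(0.9521)(1.0000) = 0.7217.
θ_z = arccos(0.7217) = 43.80°.

43.8°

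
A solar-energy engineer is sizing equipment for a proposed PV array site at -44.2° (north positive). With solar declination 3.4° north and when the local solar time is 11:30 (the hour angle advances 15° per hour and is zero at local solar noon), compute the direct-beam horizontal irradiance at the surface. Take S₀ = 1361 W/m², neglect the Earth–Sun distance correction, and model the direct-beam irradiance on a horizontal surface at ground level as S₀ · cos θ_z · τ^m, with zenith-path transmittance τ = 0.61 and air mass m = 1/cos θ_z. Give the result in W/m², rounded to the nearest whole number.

434 W/m²

Hour angle H = 15° × (11.5 − 12) = -7.50°.
cos θ_z = sin φ sin δ + cos φ cos δ cos H = (-0.6972)(0.0593) + (0.7169)(0.9982)(0.9914) = 0.6681.
Air mass m = 1/cos θ_z = 1/0.6681 = 1.497; τ^m = 0.61^1.497 = 0.4771.
Surface direct beam = 1361 × 0.6681 × 0.4771 = 433.82 W/m².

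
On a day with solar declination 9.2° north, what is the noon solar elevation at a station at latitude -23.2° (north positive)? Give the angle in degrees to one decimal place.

57.6°

At local solar noon the hour angle is zero, so the elevation is 90° − |φ − δ| = 90° − |-23.2° − (9.2°)| = 90° − 32.4° = 57.6°.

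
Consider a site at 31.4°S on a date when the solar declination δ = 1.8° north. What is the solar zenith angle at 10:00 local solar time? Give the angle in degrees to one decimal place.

Hour angle H = 15° × (10 − 12) = -30.00°.
cos θ_z = sin φ sin δ + cos φ cos δ cos H = (-0.5210)(0.0314) + (0.8536)(0.9995)(0.8660) = 0.7225.
θ_z = arccos(0.7225) = 43.74°.

43.7°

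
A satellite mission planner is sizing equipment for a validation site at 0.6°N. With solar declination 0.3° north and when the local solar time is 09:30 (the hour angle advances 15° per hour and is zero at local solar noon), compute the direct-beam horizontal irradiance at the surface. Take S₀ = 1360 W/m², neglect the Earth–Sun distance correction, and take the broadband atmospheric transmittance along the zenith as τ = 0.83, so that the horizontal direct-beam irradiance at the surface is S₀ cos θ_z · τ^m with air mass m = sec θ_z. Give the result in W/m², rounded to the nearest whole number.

Hour angle H = 15° × (9.5 − 12) = -37.50°.
cos θ_z = sin φ sin δ + cos φ cos δ cos H = (0.0105)(0.0052) + (0.9999)(1.0000)(0.7934) = 0.7934.
Air mass m = 1/cos θ_z = 1/0.7934 = 1.260; τ^m = 0.83^1.260 = 0.7907.
Surface direct beam = 1360 × 0.7934 × 0.7907 = 853.18 W/m².

853 W/m²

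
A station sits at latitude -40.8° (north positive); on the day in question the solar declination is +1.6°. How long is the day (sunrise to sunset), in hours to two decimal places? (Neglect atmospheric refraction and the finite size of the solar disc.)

The sunset hour angle satisfies cos H_s = −tan φ tan δ = 0.0241, giving H_s = 88.62°.
Day length = 2 H_s / 15° h⁻¹ = 177.24° / 15 = 11.816 h.

11.82 hours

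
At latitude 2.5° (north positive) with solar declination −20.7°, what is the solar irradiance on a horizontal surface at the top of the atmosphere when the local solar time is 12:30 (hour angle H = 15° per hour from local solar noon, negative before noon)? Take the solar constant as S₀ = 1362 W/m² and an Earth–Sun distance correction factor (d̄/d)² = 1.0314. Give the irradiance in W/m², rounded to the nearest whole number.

Hour angle H = 15° × (12.5 − 12) = 7.50°.
With φ = 2.5°, δ = -20.7°, H = 7.50°: sin φ sin δ = -0.0154, cos φ cos δ cos H = 0.9266, so cos θ_z = 0.9112.
Top-of-atmosphere irradiance = S₀ (d̄/d)² cos θ_z = 1362 × 1.0314 × 0.9112 = 1280.02 W/m².

1280 W/m²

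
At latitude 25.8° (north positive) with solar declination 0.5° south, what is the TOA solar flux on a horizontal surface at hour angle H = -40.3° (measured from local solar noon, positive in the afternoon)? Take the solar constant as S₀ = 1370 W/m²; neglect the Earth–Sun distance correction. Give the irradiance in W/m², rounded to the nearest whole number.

935 W/m²

With φ = 25.8°, δ = -0.5°, H = -40.30°: sin φ sin δ = -0.0038, cos φ cos δ cos H = 0.6866, so cos θ_z = 0.6828.
Top-of-atmosphere irradiance = S₀ cos θ_z = 1370 × 0.6828 = 935.44 W/m².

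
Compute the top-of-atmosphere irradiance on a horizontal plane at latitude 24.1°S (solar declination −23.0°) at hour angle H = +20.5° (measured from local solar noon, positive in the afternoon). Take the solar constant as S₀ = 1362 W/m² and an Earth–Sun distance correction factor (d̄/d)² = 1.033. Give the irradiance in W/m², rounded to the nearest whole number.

1332 W/m²

cos θ_z = sin φ sin δ + cos φ cos δ cos H = (-0.4083)(-0.3907) + (0.9128)(0.9205)(0.9367) = 0.9466.
Top-of-atmosphere irradiance = S₀ (d̄/d)² cos θ_z = 1362 × 1.033 × 0.9466 = 1331.82 W/m².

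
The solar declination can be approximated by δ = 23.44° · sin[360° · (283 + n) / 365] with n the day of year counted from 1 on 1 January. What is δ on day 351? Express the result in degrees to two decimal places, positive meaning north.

-23.36°

360 × (283 + 351) / 365 = 625.315°; sin(625.315°) = -0.9967.
δ = 23.44 × -0.9967 = -23.363° ≈ -23.36°.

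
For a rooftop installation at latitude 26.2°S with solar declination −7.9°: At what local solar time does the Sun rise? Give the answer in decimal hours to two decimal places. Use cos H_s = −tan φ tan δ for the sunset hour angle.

The sunset hour angle satisfies cos H_s = −tan φ tan δ = -0.0683, giving H_s = 93.92°.
Sunrise is at 12 − H_s/15 = 12 − 6.261 = 5.739 h local solar time.

5.74 h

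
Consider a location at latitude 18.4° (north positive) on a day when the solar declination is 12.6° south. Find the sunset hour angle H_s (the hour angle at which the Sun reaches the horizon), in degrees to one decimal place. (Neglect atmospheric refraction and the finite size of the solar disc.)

85.7°

cos H_s = −tan(18.4°) · tan(-12.6°) = 0.0744, so H_s = arccos(0.0744) = 85.73°.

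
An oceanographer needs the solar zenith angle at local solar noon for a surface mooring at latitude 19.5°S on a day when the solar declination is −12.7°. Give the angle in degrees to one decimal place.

At local solar noon the hour angle is zero, so the zenith angle is |φ − δ| = |-19.5° − (-12.7°)| = 6.8°.

6.8°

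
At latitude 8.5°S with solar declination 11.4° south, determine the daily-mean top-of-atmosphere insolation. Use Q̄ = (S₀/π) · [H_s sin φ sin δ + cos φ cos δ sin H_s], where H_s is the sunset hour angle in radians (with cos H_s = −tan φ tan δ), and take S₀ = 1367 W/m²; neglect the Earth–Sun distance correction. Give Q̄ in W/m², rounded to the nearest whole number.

−tan φ tan δ = −(-0.1495)(-0.2016) = -0.0301; H_s = arccos(-0.0301) = 91.72°. In radians, H_s = 1.6008.
H_s sin φ sin δ = 1.6008 × -0.1478 × -0.1977 = 0.0468.
cos φ cos δ sin H_s = 0.9890 × 0.9803 × 0.9995 = 0.9690.
Q̄ = (1367/π) × (0.0468 + 0.9690) = 435.13 × 1.0158 = 442.01 W/m².

442 W/m²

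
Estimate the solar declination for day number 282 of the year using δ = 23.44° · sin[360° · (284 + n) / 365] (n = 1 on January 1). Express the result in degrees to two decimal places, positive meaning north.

360 × (284 + 282) / 365 = 558.247°; sin(558.247°) = -0.3131.
δ = 23.44 × -0.3131 = -7.339° ≈ -7.34°.

-7.34°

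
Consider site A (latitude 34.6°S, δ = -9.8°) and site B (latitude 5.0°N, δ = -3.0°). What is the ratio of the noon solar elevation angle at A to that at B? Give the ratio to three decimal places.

0.795

A: 90° − |-34.6 − (-9.8)| = 65.20°.
B: 90° − |5.0 − (-3.0)| = 82.00°.
Ratio A/B = 65.2000 / 82.0000 = 0.7951.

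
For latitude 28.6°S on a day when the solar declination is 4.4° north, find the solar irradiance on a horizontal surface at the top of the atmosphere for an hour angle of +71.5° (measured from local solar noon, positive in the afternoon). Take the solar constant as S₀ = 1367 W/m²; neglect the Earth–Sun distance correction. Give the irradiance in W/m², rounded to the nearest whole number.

330 W/m²

With φ = -28.6°, δ = 4.4°, H = 71.50°: sin φ sin δ = -0.0367, cos φ cos δ cos H = 0.2778, so cos θ_z = 0.2411.
Top-of-atmosphere irradiance = S₀ cos θ_z = 1367 × 0.2411 = 329.58 W/m².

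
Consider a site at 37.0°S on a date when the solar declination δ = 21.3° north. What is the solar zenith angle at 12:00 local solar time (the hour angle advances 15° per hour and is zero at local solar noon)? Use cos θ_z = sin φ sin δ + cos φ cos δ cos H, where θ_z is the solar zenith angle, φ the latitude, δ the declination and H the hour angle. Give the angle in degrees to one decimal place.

Hour angle H = 15° × (12 − 12) = 0.00°.
cos θ_z = sin(-37.0°) sin(21.3°) + cos(-37.0°) cos(21.3°) cos(0.00°) = -0.2186 + 0.7441 = 0.5255.
θ_z = arccos(0.5255) = 58.30°.

58.3°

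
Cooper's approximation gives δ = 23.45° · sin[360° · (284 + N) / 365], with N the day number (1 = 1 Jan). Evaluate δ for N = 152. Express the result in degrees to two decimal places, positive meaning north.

+22.04°

360 × (284 + 152) / 365 = 430.027°; sin(430.027°) = 0.9399.
δ = 23.45 × 0.9399 = 22.041° ≈ +22.04°.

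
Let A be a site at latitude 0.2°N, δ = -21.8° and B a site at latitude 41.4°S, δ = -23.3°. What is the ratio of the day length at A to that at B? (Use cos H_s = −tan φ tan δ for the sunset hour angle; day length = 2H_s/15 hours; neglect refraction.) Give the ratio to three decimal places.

A: H_s = arccos(−tan 0.2° · tan -21.8°) = 89.92°, so 2H_s/15 = 11.9893 h.
B: H_s = arccos(−tan -41.4° · tan -23.3°) = 112.31°, so 2H_s/15 = 14.9747 h.
Ratio A/B = 11.9893 / 14.9747 = 0.8006.

0.801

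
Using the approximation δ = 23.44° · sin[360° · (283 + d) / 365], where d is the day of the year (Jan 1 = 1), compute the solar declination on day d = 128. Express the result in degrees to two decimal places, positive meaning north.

360 × (283 + 128) / 365 = 405.370°; sin(405.370°) = 0.7117.
δ = 23.44 × 0.7117 = 16.682° ≈ +16.68°.

+16.68°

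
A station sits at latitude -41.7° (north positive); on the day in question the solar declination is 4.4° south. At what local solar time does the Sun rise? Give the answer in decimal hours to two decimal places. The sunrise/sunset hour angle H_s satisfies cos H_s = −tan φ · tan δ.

5.74 h

The sunset hour angle satisfies cos H_s = −tan φ tan δ = -0.0686, giving H_s = 93.93°.
Sunrise is at 12 − H_s/15 = 12 − 6.262 = 5.738 h local solar time.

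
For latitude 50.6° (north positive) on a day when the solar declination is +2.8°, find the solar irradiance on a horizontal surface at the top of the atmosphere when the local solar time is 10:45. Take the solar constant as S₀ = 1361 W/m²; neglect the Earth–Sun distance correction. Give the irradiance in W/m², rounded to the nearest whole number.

868 W/m²

Hour angle H = 15° × (10.75 − 12) = -18.75°.
With φ = 50.6°, δ = 2.8°, H = -18.75°: sin φ sin δ = 0.0377, cos φ cos δ cos H = 0.6003, so cos θ_z = 0.6380.
Top-of-atmosphere irradiance = S₀ cos θ_z = 1361 × 0.6380 = 868.32 W/m².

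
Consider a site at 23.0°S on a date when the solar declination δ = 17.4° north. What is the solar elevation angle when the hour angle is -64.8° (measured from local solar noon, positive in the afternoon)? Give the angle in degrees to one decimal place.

With φ = -23.0°, δ = 17.4°, H = -64.80°: sin φ sin δ = -0.1168, cos φ cos δ cos H = 0.3740, so cos θ_z = 0.2572.
θ_z = arccos(0.2572) = 75.10°, so the elevation is 90° − 75.10° = 14.90°.

14.9°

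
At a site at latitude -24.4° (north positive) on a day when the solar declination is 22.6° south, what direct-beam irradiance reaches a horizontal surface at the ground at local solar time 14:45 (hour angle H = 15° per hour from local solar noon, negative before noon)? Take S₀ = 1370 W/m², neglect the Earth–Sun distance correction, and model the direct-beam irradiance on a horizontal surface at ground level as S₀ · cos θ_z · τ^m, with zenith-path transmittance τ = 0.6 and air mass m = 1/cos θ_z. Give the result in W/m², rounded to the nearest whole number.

568 W/m²

Hour angle H = 15° × (14.75 − 12) = 41.25°.
cos θ_z = sin(-24.4°) sin(-22.6°) + cos(-24.4°) cos(-22.6°) cos(41.25°) = 0.1588 + 0.6321 = 0.7909.
Air mass m = 1/cos θ_z = 1/0.7909 = 1.264; τ^m = 0.6^1.264 = 0.5243.
Surface direct beam = 1370 × 0.7909 × 0.5243 = 568.10 W/m².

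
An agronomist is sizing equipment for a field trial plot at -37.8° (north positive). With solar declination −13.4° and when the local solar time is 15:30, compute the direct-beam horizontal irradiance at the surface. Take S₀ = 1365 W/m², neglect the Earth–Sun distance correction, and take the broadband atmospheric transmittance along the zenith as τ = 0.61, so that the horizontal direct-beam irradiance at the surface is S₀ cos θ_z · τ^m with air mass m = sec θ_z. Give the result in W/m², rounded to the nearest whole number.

Hour angle H = 15° × (15.5 − 12) = 52.50°.
With φ = -37.8°, δ = -13.4°, H = 52.50°: sin φ sin δ = 0.1420, cos φ cos δ cos H = 0.4679, so cos θ_z = 0.6099.
Air mass m = 1/cos θ_z = 1/0.6099 = 1.640; τ^m = 0.61^1.640 = 0.4446.
Surface direct beam = 1365 × 0.6099 × 0.4446 = 370.14 W/m².

370 W/m²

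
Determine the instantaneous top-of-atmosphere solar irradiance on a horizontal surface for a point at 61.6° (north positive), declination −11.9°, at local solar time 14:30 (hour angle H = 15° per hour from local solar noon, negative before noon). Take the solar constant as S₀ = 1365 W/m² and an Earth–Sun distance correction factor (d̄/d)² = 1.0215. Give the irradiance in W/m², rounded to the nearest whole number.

Hour angle H = 15° × (14.5 − 12) = 37.50°.
With φ = 61.6°, δ = -11.9°, H = 37.50°: sin φ sin δ = -0.1814, cos φ cos δ cos H = 0.3692, so cos θ_z = 0.1878.
Top-of-atmosphere irradiance = S₀ (d̄/d)² cos θ_z = 1365 × 1.0215 × 0.1878 = 261.86 W/m².

262 W/m²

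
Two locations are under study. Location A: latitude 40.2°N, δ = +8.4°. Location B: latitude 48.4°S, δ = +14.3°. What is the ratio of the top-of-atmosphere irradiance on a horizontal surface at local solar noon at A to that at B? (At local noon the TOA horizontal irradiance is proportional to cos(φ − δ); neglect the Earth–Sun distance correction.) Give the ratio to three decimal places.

A: cos θ_z = cos(40.2° − (8.4°)) = 0.8499.
B: cos θ_z = cos(-48.4° − (14.3°)) = 0.4586.
Ratio A/B = 0.8499 / 0.4586 = 1.8532.

1.853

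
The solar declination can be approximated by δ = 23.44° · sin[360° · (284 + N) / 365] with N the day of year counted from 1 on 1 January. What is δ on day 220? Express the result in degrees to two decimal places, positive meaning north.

+15.96°

360 × (284 + 220) / 365 = 497.096°; sin(497.096°) = 0.6808.
δ = 23.44 × 0.6808 = 15.958° ≈ +15.96°.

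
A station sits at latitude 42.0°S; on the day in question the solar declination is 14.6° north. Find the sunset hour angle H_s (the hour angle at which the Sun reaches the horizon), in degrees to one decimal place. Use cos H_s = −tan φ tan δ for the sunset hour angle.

cos H_s = −tan(-42.0°) · tan(14.6°) = 0.2345, so H_s = arccos(0.2345) = 76.44°.

76.4°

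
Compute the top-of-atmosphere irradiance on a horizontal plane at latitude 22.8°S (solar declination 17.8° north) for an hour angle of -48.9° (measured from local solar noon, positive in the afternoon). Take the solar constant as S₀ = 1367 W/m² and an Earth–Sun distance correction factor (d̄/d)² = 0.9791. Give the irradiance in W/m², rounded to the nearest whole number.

With φ = -22.8°, δ = 17.8°, H = -48.90°: sin φ sin δ = -0.1185, cos φ cos δ cos H = 0.5770, so cos θ_z = 0.4585.
Top-of-atmosphere irradiance = S₀ (d̄/d)² cos θ_z = 1367 × 0.9791 × 0.4585 = 613.67 W/m².

614 W/m²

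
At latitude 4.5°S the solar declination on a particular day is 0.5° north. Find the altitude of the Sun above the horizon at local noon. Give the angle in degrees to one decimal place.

85.0°

At local solar noon the hour angle is zero, so the elevation is 90° − |φ − δ| = 90° − |-4.5° − (0.5°)| = 90° − 5.0° = 85.0°.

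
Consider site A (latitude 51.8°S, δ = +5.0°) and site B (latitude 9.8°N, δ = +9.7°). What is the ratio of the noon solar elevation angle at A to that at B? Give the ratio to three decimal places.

A: 90° − |-51.8 − (5.0)| = 33.20°.
B: 90° − |9.8 − (9.7)| = 89.90°.
Ratio A/B = 33.2000 / 89.9000 = 0.3693.

0.369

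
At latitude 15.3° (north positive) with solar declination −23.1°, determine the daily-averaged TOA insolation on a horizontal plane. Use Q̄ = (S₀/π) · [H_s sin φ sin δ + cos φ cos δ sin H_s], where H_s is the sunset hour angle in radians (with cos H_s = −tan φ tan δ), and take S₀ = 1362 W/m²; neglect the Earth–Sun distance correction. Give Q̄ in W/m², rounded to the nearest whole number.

−tan φ tan δ = −(0.2736)(-0.4265) = 0.1167; H_s = arccos(0.1167) = 83.30°. In radians, H_s = 1.4539.
H_s sin φ sin δ = 1.4539 × 0.2639 × -0.3923 = -0.1505.
cos φ cos δ sin H_s = 0.9646 × 0.9198 × 0.9932 = 0.8812.
Q̄ = (1362/π) × (-0.1505 + 0.8812) = 433.54 × 0.7307 = 316.79 W/m².

317 W/m²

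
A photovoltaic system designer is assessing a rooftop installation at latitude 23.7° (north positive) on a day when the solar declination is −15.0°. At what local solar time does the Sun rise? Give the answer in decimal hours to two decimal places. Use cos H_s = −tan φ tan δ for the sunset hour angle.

The sunset hour angle satisfies cos H_s = −tan φ tan δ = 0.1176, giving H_s = 83.25°.
Sunrise is at 12 − H_s/15 = 12 − 5.550 = 6.450 h local solar time.

6.45 h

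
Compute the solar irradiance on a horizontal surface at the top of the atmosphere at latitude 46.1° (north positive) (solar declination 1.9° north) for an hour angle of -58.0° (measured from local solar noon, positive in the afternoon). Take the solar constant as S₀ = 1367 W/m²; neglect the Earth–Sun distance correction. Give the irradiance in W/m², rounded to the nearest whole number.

With φ = 46.1°, δ = 1.9°, H = -58.00°: sin φ sin δ = 0.0239, cos φ cos δ cos H = 0.3672, so cos θ_z = 0.3911.
Top-of-atmosphere irradiance = S₀ cos θ_z = 1367 × 0.3911 = 534.63 W/m².

535 W/m²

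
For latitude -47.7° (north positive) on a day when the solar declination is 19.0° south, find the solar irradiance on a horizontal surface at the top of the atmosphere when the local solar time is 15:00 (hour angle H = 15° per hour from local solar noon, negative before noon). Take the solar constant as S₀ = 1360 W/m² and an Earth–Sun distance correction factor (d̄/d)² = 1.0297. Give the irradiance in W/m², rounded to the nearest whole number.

967 W/m²

Hour angle H = 15° × (15 − 12) = 45.00°.
With φ = -47.7°, δ = -19.0°, H = 45.00°: sin φ sin δ = 0.2408, cos φ cos δ cos H = 0.4500, so cos θ_z = 0.6908.
Top-of-atmosphere irradiance = S₀ (d̄/d)² cos θ_z = 1360 × 1.0297 × 0.6908 = 967.39 W/m².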